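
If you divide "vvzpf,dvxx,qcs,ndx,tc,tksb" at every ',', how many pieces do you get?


Input string: 'vvzpf,dvxx,qcs,ndx,tc,tksb'
Delimiter: ','
Split result: 'vvzpf', 'dvxx', 'qcs', 'ndx', 'tc', 'tksb'
Number of parts: 6


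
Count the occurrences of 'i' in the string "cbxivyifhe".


Input string: 'cbxivyifhe'
Target character: 'i'
Scan each position: s[3]='i', s[6]='i'
Matches found at indices: 3, 6
Total: 2


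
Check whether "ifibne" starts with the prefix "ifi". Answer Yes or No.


Input string: 'ifibne'
Prefix to check: 'ifi'
First 3 characters of input: 'ifi'
Match: True
Result: Yes


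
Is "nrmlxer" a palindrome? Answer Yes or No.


Input string: 'nrmlxer'
Reversed: 'rexlmrn'
Compare pairs: s[0]='n' vs s[6]='r' (mismatch), s[1]='r' vs s[5]='e' (mismatch), s[2]='m' vs s[4]='x' (mismatch)
Palindrome: No


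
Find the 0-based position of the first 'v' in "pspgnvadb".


Input string: 'pspgnvadb'
Target: 'v'
Scanning left to right: s[0]='p', s[1]='s', s[2]='p', s[3]='g', s[4]='n', s[5]='v'
First match at index: 5


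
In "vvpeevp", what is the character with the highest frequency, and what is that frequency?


Input: 'vvpeevp'
Operation: tally each character
Counts: 'e':2, 'p':2, 'v':3
Maximum: 'v' appears 3 times


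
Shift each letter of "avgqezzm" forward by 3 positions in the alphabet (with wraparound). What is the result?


Input: 'avgqezzm', shift = 3
Operation: for each letter, (position + 3) mod 26
Mapping: 'a'(0+3=3)->'d', 'v'(21+3=24)->'y', 'g'(6+3=9)->'j', 'q'(16+3=19)->'t', 'e'(4+3=7)->'h', 'z'(25+3=28, 28 mod 26=2)->'c', 'z'(25+3=28, 28 mod 26=2)->'c', 'm'(12+3=15)->'p'
Result: dyjthccp


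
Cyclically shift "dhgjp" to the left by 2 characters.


Input: 'dhgjp', shift = 2
Operation: split at index 2 and swap parts
Front part s[0:2] = 'dh'
Back part s[2:] = 'gjp'
Rotated = back + front = 'gjp' + 'dh'
Result: gjpdh


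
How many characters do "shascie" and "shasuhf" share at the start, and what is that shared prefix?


String 1: 'shascie'
String 2: 'shasuhf'
Compare position by position:
pos 0: 's' vs 's' match
pos 1: 'h' vs 'h' match
pos 2: 'a' vs 'a' match
pos 3: 's' vs 's' match
pos 4: 'c' vs 'u' differ -> stop
Longest common prefix: "shas" (length 4)


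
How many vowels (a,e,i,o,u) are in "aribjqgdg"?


Input string: 'aribjqgdg'
Operation: count vowels (a, e, i, o, u)
Scan: s[0]='a' (vowel), s[1]='r', s[2]='i' (vowel), s[3]='b', s[4]='j', s[5]='q', s[6]='g', s[7]='d', s[8]='g'
Vowels found: 2
Result: 2


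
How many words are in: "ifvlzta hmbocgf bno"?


Input string: 'ifvlzta hmbocgf bno'
Operation: split by spaces
Words found: 'ifvlzta', 'hmbocgf', 'bno'
Word count: 3


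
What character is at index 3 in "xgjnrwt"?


Input string: 'xgjnrwt'
Operation: get character at index 3
Index mapping: s[0]='x', s[1]='g', s[2]='j', s[3]='n'
Result: 'n'


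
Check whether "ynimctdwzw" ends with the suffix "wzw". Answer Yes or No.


Input string: 'ynimctdwzw'
Suffix to check: 'wzw'
Last 3 characters of input: 'wzw'
Match: True
Result: Yes


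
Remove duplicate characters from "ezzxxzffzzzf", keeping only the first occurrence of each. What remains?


Input: 'ezzxxzffzzzf'
Operation: keep first occurrence of each character
Scan: s[0]='e' new -> keep; s[1]='z' new -> keep; s[2]='z' seen -> skip; s[3]='x' new -> keep; s[4]='x' seen -> skip; s[5]='z' seen -> skip; s[6]='f' new -> keep; s[7]='f' seen -> skip; s[8]='z' seen -> skip; s[9]='z' seen -> skip; s[10]='z' seen -> skip; s[11]='f' seen -> skip
Result: ezxf


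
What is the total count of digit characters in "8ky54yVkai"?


Input string: '8ky54yVkai'
Operation: count digit characters (0-9)
Scan: '8'(digit), 'k', 'y', '5'(digit), '4'(digit), 'y', 'V', 'k', 'a', 'i'
Digits found: 3
Result: 3


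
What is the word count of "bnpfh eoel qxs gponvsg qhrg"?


Input string: 'bnpfh eoel qxs gponvsg qhrg'
Operation: split by spaces
Words found: 'bnpfh', 'eoel', 'qxs', 'gponvsg', 'qhrg'
Word count: 5


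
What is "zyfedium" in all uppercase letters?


Input string: 'zyfedium'
Operation: convert each letter to uppercase
Mapping: 'z'->'Z', 'y'->'Y', 'f'->'F', 'e'->'E', 'd'->'D', 'i'->'I', 'u'->'U', 'm'->'M'
Result: ZYFEDIUM


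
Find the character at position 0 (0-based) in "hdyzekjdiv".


Input string: 'hdyzekjdiv'
Operation: get character at index 0
Index mapping: s[0]='h'
Result: 'h'


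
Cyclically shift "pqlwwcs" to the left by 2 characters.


Input: 'pqlwwcs', shift = 2
Operation: split at index 2 and swap parts
Front part s[0:2] = 'pq'
Back part s[2:] = 'lwwcs'
Rotated = back + front = 'lwwcs' + 'pq'
Result: lwwcspq


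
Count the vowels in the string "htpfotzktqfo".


Input string: 'htpfotzktqfo'
Operation: count vowels (a, e, i, o, u)
Scan: s[0]='h', s[1]='t', s[2]='p', s[3]='f', s[4]='o' (vowel), s[5]='t', s[6]='z', s[7]='k', s[8]='t', s[9]='q', s[10]='f', s[11]='o' (vowel)
Vowels found: 2
Result: 2


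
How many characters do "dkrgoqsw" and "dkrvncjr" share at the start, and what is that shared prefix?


String 1: 'dkrgoqsw'
String 2: 'dkrvncjr'
Compare position by position:
pos 0: 'd' vs 'd' match
pos 1: 'k' vs 'k' match
pos 2: 'r' vs 'r' match
pos 3: 'g' vs 'v' differ -> stop
Longest common prefix: "dkr" (length 3)


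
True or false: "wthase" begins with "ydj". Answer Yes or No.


Input string: 'wthase'
Prefix to check: 'ydj'
First 3 characters of input: 'wth'
Match: False
Result: No


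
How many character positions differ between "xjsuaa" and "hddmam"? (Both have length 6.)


String 1: 'xjsuaa'
String 2: 'hddmam'
Compare each position: pos 0: 'x'!='h', pos 1: 'j'!='d', pos 2: 's'!='d', pos 3: 'u'!='m', pos 4: 'a'=='a', pos 5: 'a'!='m'
Differing positions: 5
Hamming distance: 5


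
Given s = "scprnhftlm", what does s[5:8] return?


Input string: 'scprnhftlm'
Operation: slice [5:8]
Extract characters: s[5]='h', s[6]='f', s[7]='t'
Result: hft


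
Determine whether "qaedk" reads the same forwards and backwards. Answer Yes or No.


Input string: 'qaedk'
Reversed: 'kdeaq'
Compare pairs: s[0]='q' vs s[4]='k' (mismatch), s[1]='a' vs s[3]='d' (mismatch)
Palindrome: No


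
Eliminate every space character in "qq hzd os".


Input string: 'qq hzd os'
Operation: remove all spaces
Words: 'qq', 'hzd', 'os'
Join without spaces: qqhzdos


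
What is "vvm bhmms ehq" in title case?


Input string: 'vvm bhmms ehq'
Operation: capitalize first letter of each word
Word transformations: 'vvm'->'Vvm', 'bhmms'->'Bhmms', 'ehq'->'Ehq'
Result: Vvm Bhmms Ehq


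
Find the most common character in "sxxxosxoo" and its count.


Input: 'sxxxosxoo'
Operation: tally each character
Counts: 'o':3, 's':2, 'x':4
Maximum: 'x' appears 4 times


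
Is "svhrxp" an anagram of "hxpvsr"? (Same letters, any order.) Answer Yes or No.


String 1: 'hxpvsr' -> sorted: 'hprsvx'
String 2: 'svhrxp' -> sorted: 'hprsvx'
Compare sorted forms: 'hprsvx' == 'hprsvx'
Anagram: Yes


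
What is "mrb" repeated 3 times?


Input string: 'mrb'
Operation: repeat 3 times
Concatenation: 'mrb' + 'mrb' + 'mrb'
Result: mrbmrbmrb


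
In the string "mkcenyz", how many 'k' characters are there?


Input string: 'mkcenyz'
Target character: 'k'
Scan each position: s[1]='k'
Matches found at indices: 1
Total: 1


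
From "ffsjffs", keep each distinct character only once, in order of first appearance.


Input: 'ffsjffs'
Operation: keep first occurrence of each character
Scan: s[0]='f' new -> keep; s[1]='f' seen -> skip; s[2]='s' new -> keep; s[3]='j' new -> keep; s[4]='f' seen -> skip; s[5]='f' seen -> skip; s[6]='s' seen -> skip
Result: fsj


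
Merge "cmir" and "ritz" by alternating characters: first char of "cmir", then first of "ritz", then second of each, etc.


String 1: 'cmir'
String 2: 'ritz'
Operation: alternate characters
Pairs: 'c'+'r', 'm'+'i', 'i'+'t', 'r'+'z'
Result: crmiitrz


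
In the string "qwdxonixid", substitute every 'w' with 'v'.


Input string: 'qwdxonixid'
Operation: replace 'w' with 'v'
Positions of 'w': 1
After replacement: qvdxonixid


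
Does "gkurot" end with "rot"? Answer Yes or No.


Input string: 'gkurot'
Suffix to check: 'rot'
Last 3 characters of input: 'rot'
Match: True
Result: Yes


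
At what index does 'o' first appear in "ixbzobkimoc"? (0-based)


Input string: 'ixbzobkimoc'
Target: 'o'
Scanning left to right: s[0]='i', s[1]='x', s[2]='b', s[3]='z', s[4]='o'
First match at index: 4


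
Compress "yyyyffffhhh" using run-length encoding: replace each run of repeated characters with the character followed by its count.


Input: 'yyyyffffhhh'
Operation: identify consecutive runs
Runs: 'yyyy' -> y4, 'ffff' -> f4, 'hhh' -> h3
Encoded: y4f4h3


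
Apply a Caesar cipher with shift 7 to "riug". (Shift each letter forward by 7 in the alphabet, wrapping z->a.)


Input: 'riug', shift = 7
Operation: for each letter, (position + 7) mod 26
Mapping: 'r'(17+7=24)->'y', 'i'(8+7=15)->'p', 'u'(20+7=27, 27 mod 26=1)->'b', 'g'(6+7=13)->'n'
Result: ypbn


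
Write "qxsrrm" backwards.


Input string: 'qxsrrm'
Operation: reverse character order
Original order: 'q' -> 'x' -> 's' -> 'r' -> 'r' -> 'm'
Reversed order: 'm' -> 'r' -> 'r' -> 's' -> 'x' -> 'q'
Result: mrrsxq


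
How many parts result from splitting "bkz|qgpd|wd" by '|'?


Input string: 'bkz|qgpd|wd'
Delimiter: '|'
Split result: 'bkz', 'qgpd', 'wd'
Number of parts: 3


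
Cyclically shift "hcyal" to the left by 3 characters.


Input: 'hcyal', shift = 3
Operation: split at index 3 and swap parts
Front part s[0:3] = 'hcy'
Back part s[3:] = 'al'
Rotated = back + front = 'al' + 'hcy'
Result: alhcy


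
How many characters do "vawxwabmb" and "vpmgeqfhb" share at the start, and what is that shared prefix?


String 1: 'vawxwabmb'
String 2: 'vpmgeqfhb'
Compare position by position:
pos 0: 'v' vs 'v' match
pos 1: 'a' vs 'p' differ -> stop
Longest common prefix: "v" (length 1)


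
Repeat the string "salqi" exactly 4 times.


Input string: 'salqi'
Operation: repeat 4 times
Concatenation: 'salqi' + 'salqi' + 'salqi' + 'salqi'
Result: salqisalqisalqisalqi


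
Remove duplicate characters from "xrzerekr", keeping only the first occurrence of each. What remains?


Input: 'xrzerekr'
Operation: keep first occurrence of each character
Scan: s[0]='x' new -> keep; s[1]='r' new -> keep; s[2]='z' new -> keep; s[3]='e' new -> keep; s[4]='r' seen -> skip; s[5]='e' seen -> skip; s[6]='k' new -> keep; s[7]='r' seen -> skip
Result: xrzek


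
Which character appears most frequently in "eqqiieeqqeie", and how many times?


Input: 'eqqiieeqqeie'
Operation: tally each character
Counts: 'e':5, 'i':3, 'q':4
Maximum: 'e' appears 5 times


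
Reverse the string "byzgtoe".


Input string: 'byzgtoe'
Operation: reverse character order
Original order: 'b' -> 'y' -> 'z' -> 'g' -> 't' -> 'o' -> 'e'
Reversed order: 'e' -> 'o' -> 't' -> 'g' -> 'z' -> 'y' -> 'b'
Result: eotgzyb


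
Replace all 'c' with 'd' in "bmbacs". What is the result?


Input string: 'bmbacs'
Operation: replace 'c' with 'd'
Positions of 'c': 4
After replacement: bmbads


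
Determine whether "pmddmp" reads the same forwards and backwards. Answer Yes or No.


Input string: 'pmddmp'
Reversed: 'pmddmp'
Compare pairs: s[0]='p' vs s[5]='p' (match), s[1]='m' vs s[4]='m' (match), s[2]='d' vs s[3]='d' (match)
Palindrome: Yes


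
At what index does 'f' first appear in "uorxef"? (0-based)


Input string: 'uorxef'
Target: 'f'
Scanning left to right: s[0]='u', s[1]='o', s[2]='r', s[3]='x', s[4]='e', s[5]='f'
First match at index: 5


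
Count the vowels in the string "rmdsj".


Input string: 'rmdsj'
Operation: count vowels (a, e, i, o, u)
Scan: s[0]='r', s[1]='m', s[2]='d', s[3]='s', s[4]='j'
Vowels found: 0
Result: 0


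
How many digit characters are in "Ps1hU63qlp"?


Input string: 'Ps1hU63qlp'
Operation: count digit characters (0-9)
Scan: 'P', 's', '1'(digit), 'h', 'U', '6'(digit), '3'(digit), 'q', 'l', 'p'
Digits found: 3
Result: 3


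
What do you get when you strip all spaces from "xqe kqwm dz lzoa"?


Input string: 'xqe kqwm dz lzoa'
Operation: remove all spaces
Words: 'xqe', 'kqwm', 'dz', 'lzoa'
Join without spaces: xqekqwmdzlzoa


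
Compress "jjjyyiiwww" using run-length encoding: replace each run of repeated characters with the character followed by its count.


Input: 'jjjyyiiwww'
Operation: identify consecutive runs
Runs: 'jjj' -> j3, 'yy' -> y2, 'ii' -> i2, 'www' -> w3
Encoded: j3y2i2w3


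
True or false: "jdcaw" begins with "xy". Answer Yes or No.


Input string: 'jdcaw'
Prefix to check: 'xy'
First 2 characters of input: 'jd'
Match: False
Result: No


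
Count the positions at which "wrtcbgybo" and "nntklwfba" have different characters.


String 1: 'wrtcbgybo'
String 2: 'nntklwfba'
Compare each position: pos 0: 'w'!='n', pos 1: 'r'!='n', pos 2: 't'=='t', pos 3: 'c'!='k', pos 4: 'b'!='l', pos 5: 'g'!='w', pos 6: 'y'!='f', pos 7: 'b'=='b', pos 8: 'o'!='a'
Differing positions: 7
Hamming distance: 7


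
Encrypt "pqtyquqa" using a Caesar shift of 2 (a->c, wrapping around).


Input: 'pqtyquqa', shift = 2
Operation: for each letter, (position + 2) mod 26
Mapping: 'p'(15+2=17)->'r', 'q'(16+2=18)->'s', 't'(19+2=21)->'v', 'y'(24+2=26, 26 mod 26=0)->'a', 'q'(16+2=18)->'s', 'u'(20+2=22)->'w', 'q'(16+2=18)->'s', 'a'(0+2=2)->'c'
Result: rsvaswsc


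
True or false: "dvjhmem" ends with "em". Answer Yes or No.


Input string: 'dvjhmem'
Suffix to check: 'em'
Last 2 characters of input: 'em'
Match: True
Result: Yes


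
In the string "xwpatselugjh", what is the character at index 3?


Input string: 'xwpatselugjh'
Operation: get character at index 3
Index mapping: s[0]='x', s[1]='w', s[2]='p', s[3]='a'
Result: 'a'


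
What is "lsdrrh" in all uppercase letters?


Input string: 'lsdrrh'
Operation: convert each letter to uppercase
Mapping: 'l'->'L', 's'->'S', 'd'->'D', 'r'->'R', 'r'->'R', 'h'->'H'
Result: LSDRRH


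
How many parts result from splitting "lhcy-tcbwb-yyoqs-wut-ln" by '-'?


Input string: 'lhcy-tcbwb-yyoqs-wut-ln'
Delimiter: '-'
Split result: 'lhcy', 'tcbwb', 'yyoqs', 'wut', 'ln'
Number of parts: 5


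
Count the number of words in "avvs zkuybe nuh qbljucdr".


Input string: 'avvs zkuybe nuh qbljucdr'
Operation: split by spaces
Words found: 'avvs', 'zkuybe', 'nuh', 'qbljucdr'
Word count: 4


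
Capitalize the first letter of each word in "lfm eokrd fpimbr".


Input string: 'lfm eokrd fpimbr'
Operation: capitalize first letter of each word
Word transformations: 'lfm'->'Lfm', 'eokrd'->'Eokrd', 'fpimbr'->'Fpimbr'
Result: Lfm Eokrd Fpimbr


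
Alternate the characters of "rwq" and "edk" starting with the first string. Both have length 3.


String 1: 'rwq'
String 2: 'edk'
Operation: alternate characters
Pairs: 'r'+'e', 'w'+'d', 'q'+'k'
Result: rewdqk


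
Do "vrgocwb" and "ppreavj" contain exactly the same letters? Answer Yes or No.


String 1: 'vrgocwb' -> sorted: 'bcgorvw'
String 2: 'ppreavj' -> sorted: 'aejpprv'
Compare sorted forms: 'bcgorvw' != 'aejpprv'
Anagram: No


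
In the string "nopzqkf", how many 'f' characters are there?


Input string: 'nopzqkf'
Target character: 'f'
Scan each position: s[6]='f'
Matches found at indices: 6
Total: 1


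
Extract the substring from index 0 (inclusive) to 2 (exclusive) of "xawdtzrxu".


Input string: 'xawdtzrxu'
Operation: slice [0:2]
Extract characters: s[0]='x', s[1]='a'
Result: xa


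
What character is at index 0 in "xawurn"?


Input string: 'xawurn'
Operation: get character at index 0
Index mapping: s[0]='x'
Result: 'x'


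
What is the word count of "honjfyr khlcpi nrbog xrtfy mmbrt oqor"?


Input string: 'honjfyr khlcpi nrbog xrtfy mmbrt oqor'
Operation: split by spaces
Words found: 'honjfyr', 'khlcpi', 'nrbog', 'xrtfy', 'mmbrt', 'oqor'
Word count: 6


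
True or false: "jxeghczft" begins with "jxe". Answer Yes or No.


Input string: 'jxeghczft'
Prefix to check: 'jxe'
First 3 characters of input: 'jxe'
Match: True
Result: Yes


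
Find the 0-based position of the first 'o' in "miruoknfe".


Input string: 'miruoknfe'
Target: 'o'
Scanning left to right: s[0]='m', s[1]='i', s[2]='r', s[3]='u', s[4]='o'
First match at index: 4


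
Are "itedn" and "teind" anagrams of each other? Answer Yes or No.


String 1: 'itedn' -> sorted: 'deint'
String 2: 'teind' -> sorted: 'deint'
Compare sorted forms: 'deint' == 'deint'
Anagram: Yes


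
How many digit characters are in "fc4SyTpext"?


Input string: 'fc4SyTpext'
Operation: count digit characters (0-9)
Scan: 'f', 'c', '4'(digit), 'S', 'y', 'T', 'p', 'e', 'x', 't'
Digits found: 1
Result: 1


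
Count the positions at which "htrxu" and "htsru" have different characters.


String 1: 'htrxu'
String 2: 'htsru'
Compare each position: pos 0: 'h'=='h', pos 1: 't'=='t', pos 2: 'r'!='s', pos 3: 'x'!='r', pos 4: 'u'=='u'
Differing positions: 2
Hamming distance: 2


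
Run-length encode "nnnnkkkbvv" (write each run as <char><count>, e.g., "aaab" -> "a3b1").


Input: 'nnnnkkkbvv'
Operation: identify consecutive runs
Runs: 'nnnn' -> n4, 'kkk' -> k3, 'b' -> b1, 'vv' -> v2
Encoded: n4k3b1v2


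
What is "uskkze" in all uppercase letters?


Input string: 'uskkze'
Operation: convert each letter to uppercase
Mapping: 'u'->'U', 's'->'S', 'k'->'K', 'k'->'K', 'z'->'Z', 'e'->'E'
Result: USKKZE


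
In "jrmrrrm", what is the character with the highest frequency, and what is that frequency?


Input: 'jrmrrrm'
Operation: tally each character
Counts: 'j':1, 'm':2, 'r':4
Maximum: 'r' appears 4 times


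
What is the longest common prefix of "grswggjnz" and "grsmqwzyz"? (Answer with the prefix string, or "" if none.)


String 1: 'grswggjnz'
String 2: 'grsmqwzyz'
Compare position by position:
pos 0: 'g' vs 'g' match
pos 1: 'r' vs 'r' match
pos 2: 's' vs 's' match
pos 3: 'w' vs 'm' differ -> stop
Longest common prefix: "grs" (length 3)


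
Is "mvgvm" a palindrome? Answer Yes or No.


Input string: 'mvgvm'
Reversed: 'mvgvm'
Compare pairs: s[0]='m' vs s[4]='m' (match), s[1]='v' vs s[3]='v' (match)
Palindrome: Yes


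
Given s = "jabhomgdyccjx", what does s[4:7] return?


Input string: 'jabhomgdyccjx'
Operation: slice [4:7]
Extract characters: s[4]='o', s[5]='m', s[6]='g'
Result: omg


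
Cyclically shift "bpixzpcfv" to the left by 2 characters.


Input: 'bpixzpcfv', shift = 2
Operation: split at index 2 and swap parts
Front part s[0:2] = 'bp'
Back part s[2:] = 'ixzpcfv'
Rotated = back + front = 'ixzpcfv' + 'bp'
Result: ixzpcfvbp


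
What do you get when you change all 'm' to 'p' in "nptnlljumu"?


Input string: 'nptnlljumu'
Operation: replace 'm' with 'p'
Positions of 'm': 8
After replacement: nptnlljupu


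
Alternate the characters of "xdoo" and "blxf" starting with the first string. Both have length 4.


String 1: 'xdoo'
String 2: 'blxf'
Operation: alternate characters
Pairs: 'x'+'b', 'd'+'l', 'o'+'x', 'o'+'f'
Result: xbdloxof


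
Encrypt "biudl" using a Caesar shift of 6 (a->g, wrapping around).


Input: 'biudl', shift = 6
Operation: for each letter, (position + 6) mod 26
Mapping: 'b'(1+6=7)->'h', 'i'(8+6=14)->'o', 'u'(20+6=26, 26 mod 26=0)->'a', 'd'(3+6=9)->'j', 'l'(11+6=17)->'r'
Result: hoajr


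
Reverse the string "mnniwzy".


Input string: 'mnniwzy'
Operation: reverse character order
Original order: 'm' -> 'n' -> 'n' -> 'i' -> 'w' -> 'z' -> 'y'
Reversed order: 'y' -> 'z' -> 'w' -> 'i' -> 'n' -> 'n' -> 'm'
Result: yzwinnm


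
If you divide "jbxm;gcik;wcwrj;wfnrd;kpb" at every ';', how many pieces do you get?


Input string: 'jbxm;gcik;wcwrj;wfnrd;kpb'
Delimiter: ';'
Split result: 'jbxm', 'gcik', 'wcwrj', 'wfnrd', 'kpb'
Number of parts: 5


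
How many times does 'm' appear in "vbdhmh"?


Input string: 'vbdhmh'
Target character: 'm'
Scan each position: s[4]='m'
Matches found at indices: 4
Total: 1


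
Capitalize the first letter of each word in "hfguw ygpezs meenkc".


Input string: 'hfguw ygpezs meenkc'
Operation: capitalize first letter of each word
Word transformations: 'hfguw'->'Hfguw', 'ygpezs'->'Ygpezs', 'meenkc'->'Meenkc'
Result: Hfguw Ygpezs Meenkc


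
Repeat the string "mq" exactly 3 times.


Input string: 'mq'
Operation: repeat 3 times
Concatenation: 'mq' + 'mq' + 'mq'
Result: mqmqmq


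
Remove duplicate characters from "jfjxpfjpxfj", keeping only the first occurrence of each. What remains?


Input: 'jfjxpfjpxfj'
Operation: keep first occurrence of each character
Scan: s[0]='j' new -> keep; s[1]='f' new -> keep; s[2]='j' seen -> skip; s[3]='x' new -> keep; s[4]='p' new -> keep; s[5]='f' seen -> skip; s[6]='j' seen -> skip; s[7]='p' seen -> skip; s[8]='x' seen -> skip; s[9]='f' seen -> skip; s[10]='j' seen -> skip
Result: jfxp


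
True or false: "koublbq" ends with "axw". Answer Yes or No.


Input string: 'koublbq'
Suffix to check: 'axw'
Last 3 characters of input: 'lbq'
Match: False
Result: No


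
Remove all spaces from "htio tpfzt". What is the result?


Input string: 'htio tpfzt'
Operation: remove all spaces
Words: 'htio', 'tpfzt'
Join without spaces: htiotpfzt


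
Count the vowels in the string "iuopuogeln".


Input string: 'iuopuogeln'
Operation: count vowels (a, e, i, o, u)
Scan: s[0]='i' (vowel), s[1]='u' (vowel), s[2]='o' (vowel), s[3]='p', s[4]='u' (vowel), s[5]='o' (vowel), s[6]='g', s[7]='e' (vowel), s[8]='l', s[9]='n'
Vowels found: 6
Result: 6


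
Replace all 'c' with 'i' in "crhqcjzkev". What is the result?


Input string: 'crhqcjzkev'
Operation: replace 'c' with 'i'
Positions of 'c': 0, 4
After replacement: irhqijzkev


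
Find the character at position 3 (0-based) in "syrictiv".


Input string: 'syrictiv'
Operation: get character at index 3
Index mapping: s[0]='s', s[1]='y', s[2]='r', s[3]='i'
Result: 'i'


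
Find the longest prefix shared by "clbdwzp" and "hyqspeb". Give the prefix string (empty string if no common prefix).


String 1: 'clbdwzp'
String 2: 'hyqspeb'
Compare position by position:
pos 0: 'c' vs 'h' differ -> stop
Longest common prefix: "" (length 0)


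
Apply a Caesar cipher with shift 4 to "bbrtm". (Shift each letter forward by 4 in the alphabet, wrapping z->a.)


Input: 'bbrtm', shift = 4
Operation: for each letter, (position + 4) mod 26
Mapping: 'b'(1+4=5)->'f', 'b'(1+4=5)->'f', 'r'(17+4=21)->'v', 't'(19+4=23)->'x', 'm'(12+4=16)->'q'
Result: ffvxq


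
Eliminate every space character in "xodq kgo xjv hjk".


Input string: 'xodq kgo xjv hjk'
Operation: remove all spaces
Words: 'xodq', 'kgo', 'xjv', 'hjk'
Join without spaces: xodqkgoxjvhjk


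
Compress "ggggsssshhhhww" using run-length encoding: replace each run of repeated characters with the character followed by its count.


Input: 'ggggsssshhhhww'
Operation: identify consecutive runs
Runs: 'gggg' -> g4, 'ssss' -> s4, 'hhhh' -> h4, 'ww' -> w2
Encoded: g4s4h4w2


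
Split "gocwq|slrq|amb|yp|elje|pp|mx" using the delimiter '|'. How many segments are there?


Input string: 'gocwq|slrq|amb|yp|elje|pp|mx'
Delimiter: '|'
Split result: 'gocwq', 'slrq', 'amb', 'yp', 'elje', 'pp', 'mx'
Number of parts: 7


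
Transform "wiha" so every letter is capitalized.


Input string: 'wiha'
Operation: convert each letter to uppercase
Mapping: 'w'->'W', 'i'->'I', 'h'->'H', 'a'->'A'
Result: WIHA


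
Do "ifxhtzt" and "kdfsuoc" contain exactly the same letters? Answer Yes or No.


String 1: 'ifxhtzt' -> sorted: 'fhittxz'
String 2: 'kdfsuoc' -> sorted: 'cdfkosu'
Compare sorted forms: 'fhittxz' != 'cdfkosu'
Anagram: No


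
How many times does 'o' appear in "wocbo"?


Input string: 'wocbo'
Target character: 'o'
Scan each position: s[1]='o', s[4]='o'
Matches found at indices: 1, 4
Total: 2


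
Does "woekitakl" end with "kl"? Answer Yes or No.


Input string: 'woekitakl'
Suffix to check: 'kl'
Last 2 characters of input: 'kl'
Match: True
Result: Yes


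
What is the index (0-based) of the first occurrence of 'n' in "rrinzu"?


Input string: 'rrinzu'
Target: 'n'
Scanning left to right: s[0]='r', s[1]='r', s[2]='i', s[3]='n'
First match at index: 3


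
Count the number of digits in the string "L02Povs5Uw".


Input string: 'L02Povs5Uw'
Operation: count digit characters (0-9)
Scan: 'L', '0'(digit), '2'(digit), 'P', 'o', 'v', 's', '5'(digit), 'U', 'w'
Digits found: 3
Result: 3


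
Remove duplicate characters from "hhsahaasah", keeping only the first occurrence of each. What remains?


Input: 'hhsahaasah'
Operation: keep first occurrence of each character
Scan: s[0]='h' new -> keep; s[1]='h' seen -> skip; s[2]='s' new -> keep; s[3]='a' new -> keep; s[4]='h' seen -> skip; s[5]='a' seen -> skip; s[6]='a' seen -> skip; s[7]='s' seen -> skip; s[8]='a' seen -> skip; s[9]='h' seen -> skip
Result: hsa


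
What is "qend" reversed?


Input string: 'qend'
Operation: reverse character order
Original order: 'q' -> 'e' -> 'n' -> 'd'
Reversed order: 'd' -> 'n' -> 'e' -> 'q'
Result: dneq


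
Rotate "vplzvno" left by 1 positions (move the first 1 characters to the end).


Input: 'vplzvno', shift = 1
Operation: split at index 1 and swap parts
Front part s[0:1] = 'v'
Back part s[1:] = 'plzvno'
Rotated = back + front = 'plzvno' + 'v'
Result: plzvnov


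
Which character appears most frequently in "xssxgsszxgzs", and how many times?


Input: 'xssxgsszxgzs'
Operation: tally each character
Counts: 'g':2, 's':5, 'x':3, 'z':2
Maximum: 's' appears 5 times


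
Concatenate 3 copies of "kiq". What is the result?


Input string: 'kiq'
Operation: repeat 3 times
Concatenation: 'kiq' + 'kiq' + 'kiq'
Result: kiqkiqkiq


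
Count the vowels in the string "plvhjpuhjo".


Input string: 'plvhjpuhjo'
Operation: count vowels (a, e, i, o, u)
Scan: s[0]='p', s[1]='l', s[2]='v', s[3]='h', s[4]='j', s[5]='p', s[6]='u' (vowel), s[7]='h', s[8]='j', s[9]='o' (vowel)
Vowels found: 2
Result: 2


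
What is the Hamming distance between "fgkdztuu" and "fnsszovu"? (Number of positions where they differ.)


String 1: 'fgkdztuu'
String 2: 'fnsszovu'
Compare each position: pos 0: 'f'=='f', pos 1: 'g'!='n', pos 2: 'k'!='s', pos 3: 'd'!='s', pos 4: 'z'=='z', pos 5: 't'!='o', pos 6: 'u'!='v', pos 7: 'u'=='u'
Differing positions: 5
Hamming distance: 5


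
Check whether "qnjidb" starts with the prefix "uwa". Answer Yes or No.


Input string: 'qnjidb'
Prefix to check: 'uwa'
First 3 characters of input: 'qnj'
Match: False
Result: No


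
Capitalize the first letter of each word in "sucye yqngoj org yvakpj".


Input string: 'sucye yqngoj org yvakpj'
Operation: capitalize first letter of each word
Word transformations: 'sucye'->'Sucye', 'yqngoj'->'Yqngoj', 'org'->'Org', 'yvakpj'->'Yvakpj'
Result: Sucye Yqngoj Org Yvakpj


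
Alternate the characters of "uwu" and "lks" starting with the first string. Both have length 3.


String 1: 'uwu'
String 2: 'lks'
Operation: alternate characters
Pairs: 'u'+'l', 'w'+'k', 'u'+'s'
Result: ulwkus


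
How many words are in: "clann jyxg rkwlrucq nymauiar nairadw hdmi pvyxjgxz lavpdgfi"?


Input string: 'clann jyxg rkwlrucq nymauiar nairadw hdmi pvyxjgxz lavpdgfi'
Operation: split by spaces
Words found: 'clann', 'jyxg', 'rkwlrucq', 'nymauiar', 'nairadw', 'hdmi', 'pvyxjgxz', 'lavpdgfi'
Word count: 8


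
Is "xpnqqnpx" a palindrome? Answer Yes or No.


Input string: 'xpnqqnpx'
Reversed: 'xpnqqnpx'
Compare pairs: s[0]='x' vs s[7]='x' (match), s[1]='p' vs s[6]='p' (match), s[2]='n' vs s[5]='n' (match), s[3]='q' vs s[4]='q' (match)
Palindrome: Yes


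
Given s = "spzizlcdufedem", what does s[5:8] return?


Input string: 'spzizlcdufedem'
Operation: slice [5:8]
Extract characters: s[5]='l', s[6]='c', s[7]='d'
Result: lcd


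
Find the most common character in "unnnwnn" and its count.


Input: 'unnnwnn'
Operation: tally each character
Counts: 'n':5, 'u':1, 'w':1
Maximum: 'n' appears 5 times


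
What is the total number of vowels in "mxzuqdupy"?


Input string: 'mxzuqdupy'
Operation: count vowels (a, e, i, o, u)
Scan: s[0]='m', s[1]='x', s[2]='z', s[3]='u' (vowel), s[4]='q', s[5]='d', s[6]='u' (vowel), s[7]='p', s[8]='y'
Vowels found: 2
Result: 2


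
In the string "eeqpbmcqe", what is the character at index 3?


Input string: 'eeqpbmcqe'
Operation: get character at index 3
Index mapping: s[0]='e', s[1]='e', s[2]='q', s[3]='p'
Result: 'p'


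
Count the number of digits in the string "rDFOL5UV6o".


Input string: 'rDFOL5UV6o'
Operation: count digit characters (0-9)
Scan: 'r', 'D', 'F', 'O', 'L', '5'(digit), 'U', 'V', '6'(digit), 'o'
Digits found: 2
Result: 2


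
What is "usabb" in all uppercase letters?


Input string: 'usabb'
Operation: convert each letter to uppercase
Mapping: 'u'->'U', 's'->'S', 'a'->'A', 'b'->'B', 'b'->'B'
Result: USABB


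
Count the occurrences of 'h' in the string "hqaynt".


Input string: 'hqaynt'
Target character: 'h'
Scan each position: s[0]='h'
Matches found at indices: 0
Total: 1


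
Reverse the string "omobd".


Input string: 'omobd'
Operation: reverse character order
Original order: 'o' -> 'm' -> 'o' -> 'b' -> 'd'
Reversed order: 'd' -> 'b' -> 'o' -> 'm' -> 'o'
Result: dbomo


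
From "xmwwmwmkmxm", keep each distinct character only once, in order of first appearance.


Input: 'xmwwmwmkmxm'
Operation: keep first occurrence of each character
Scan: s[0]='x' new -> keep; s[1]='m' new -> keep; s[2]='w' new -> keep; s[3]='w' seen -> skip; s[4]='m' seen -> skip; s[5]='w' seen -> skip; s[6]='m' seen -> skip; s[7]='k' new -> keep; s[8]='m' seen -> skip; s[9]='x' seen -> skip; s[10]='m' seen -> skip
Result: xmwk


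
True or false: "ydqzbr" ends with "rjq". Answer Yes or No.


Input string: 'ydqzbr'
Suffix to check: 'rjq'
Last 3 characters of input: 'zbr'
Match: False
Result: No


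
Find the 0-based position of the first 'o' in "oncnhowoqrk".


Input string: 'oncnhowoqrk'
Target: 'o'
Scanning left to right: s[0]='o'
First match at index: 0


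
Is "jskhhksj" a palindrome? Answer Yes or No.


Input string: 'jskhhksj'
Reversed: 'jskhhksj'
Compare pairs: s[0]='j' vs s[7]='j' (match), s[1]='s' vs s[6]='s' (match), s[2]='k' vs s[5]='k' (match), s[3]='h' vs s[4]='h' (match)
Palindrome: Yes


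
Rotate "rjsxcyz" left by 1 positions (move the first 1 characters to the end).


Input: 'rjsxcyz', shift = 1
Operation: split at index 1 and swap parts
Front part s[0:1] = 'r'
Back part s[1:] = 'jsxcyz'
Rotated = back + front = 'jsxcyz' + 'r'
Result: jsxcyzr


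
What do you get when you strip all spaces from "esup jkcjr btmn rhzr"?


Input string: 'esup jkcjr btmn rhzr'
Operation: remove all spaces
Words: 'esup', 'jkcjr', 'btmn', 'rhzr'
Join without spaces: esupjkcjrbtmnrhzr


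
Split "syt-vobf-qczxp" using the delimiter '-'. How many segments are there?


Input string: 'syt-vobf-qczxp'
Delimiter: '-'
Split result: 'syt', 'vobf', 'qczxp'
Number of parts: 3


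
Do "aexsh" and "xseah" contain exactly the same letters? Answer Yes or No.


String 1: 'aexsh' -> sorted: 'aehsx'
String 2: 'xseah' -> sorted: 'aehsx'
Compare sorted forms: 'aehsx' == 'aehsx'
Anagram: Yes


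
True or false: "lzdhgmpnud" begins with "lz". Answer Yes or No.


Input string: 'lzdhgmpnud'
Prefix to check: 'lz'
First 2 characters of input: 'lz'
Match: True
Result: Yes


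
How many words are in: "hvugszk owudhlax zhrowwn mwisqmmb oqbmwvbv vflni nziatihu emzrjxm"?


Input string: 'hvugszk owudhlax zhrowwn mwisqmmb oqbmwvbv vflni nziatihu emzrjxm'
Operation: split by spaces
Words found: 'hvugszk', 'owudhlax', 'zhrowwn', 'mwisqmmb', 'oqbmwvbv', 'vflni', 'nziatihu', 'emzrjxm'
Word count: 8


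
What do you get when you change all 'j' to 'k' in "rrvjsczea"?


Input string: 'rrvjsczea'
Operation: replace 'j' with 'k'
Positions of 'j': 3
After replacement: rrvksczea


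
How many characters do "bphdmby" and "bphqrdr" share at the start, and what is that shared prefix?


String 1: 'bphdmby'
String 2: 'bphqrdr'
Compare position by position:
pos 0: 'b' vs 'b' match
pos 1: 'p' vs 'p' match
pos 2: 'h' vs 'h' match
pos 3: 'd' vs 'q' differ -> stop
Longest common prefix: "bph" (length 3)


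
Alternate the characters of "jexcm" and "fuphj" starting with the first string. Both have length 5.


String 1: 'jexcm'
String 2: 'fuphj'
Operation: alternate characters
Pairs: 'j'+'f', 'e'+'u', 'x'+'p', 'c'+'h', 'm'+'j'
Result: jfeuxpchmj


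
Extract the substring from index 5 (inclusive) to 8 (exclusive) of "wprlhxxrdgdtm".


Input string: 'wprlhxxrdgdtm'
Operation: slice [5:8]
Extract characters: s[5]='x', s[6]='x', s[7]='r'
Result: xxr


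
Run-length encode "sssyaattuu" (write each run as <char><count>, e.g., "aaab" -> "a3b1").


Input: 'sssyaattuu'
Operation: identify consecutive runs
Runs: 'sss' -> s3, 'y' -> y1, 'aa' -> a2, 'tt' -> t2, 'uu' -> u2
Encoded: s3y1a2t2u2


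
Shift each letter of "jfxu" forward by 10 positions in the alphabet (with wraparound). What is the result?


Input: 'jfxu', shift = 10
Operation: for each letter, (position + 10) mod 26
Mapping: 'j'(9+10=19)->'t', 'f'(5+10=15)->'p', 'x'(23+10=33, 33 mod 26=7)->'h', 'u'(20+10=30, 30 mod 26=4)->'e'
Result: tphe


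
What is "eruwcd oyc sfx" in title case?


Input string: 'eruwcd oyc sfx'
Operation: capitalize first letter of each word
Word transformations: 'eruwcd'->'Eruwcd', 'oyc'->'Oyc', 'sfx'->'Sfx'
Result: Eruwcd Oyc Sfx


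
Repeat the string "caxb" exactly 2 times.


Input string: 'caxb'
Operation: repeat 2 times
Concatenation: 'caxb' + 'caxb'
Result: caxbcaxb


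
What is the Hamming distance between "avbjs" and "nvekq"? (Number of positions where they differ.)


String 1: 'avbjs'
String 2: 'nvekq'
Compare each position: pos 0: 'a'!='n', pos 1: 'v'=='v', pos 2: 'b'!='e', pos 3: 'j'!='k', pos 4: 's'!='q'
Differing positions: 4
Hamming distance: 4


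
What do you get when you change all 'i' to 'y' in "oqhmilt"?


Input string: 'oqhmilt'
Operation: replace 'i' with 'y'
Positions of 'i': 4
After replacement: oqhmylt


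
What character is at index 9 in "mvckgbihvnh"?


Input string: 'mvckgbihvnh'
Operation: get character at index 9
Index mapping: s[0]='m', s[1]='v', s[2]='c', s[3]='k', s[4]='g', s[5]='b', s[6]='i', s[7]='h', s[8]='v', s[9]='n'
Result: 'n'


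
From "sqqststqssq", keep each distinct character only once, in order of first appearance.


Input: 'sqqststqssq'
Operation: keep first occurrence of each character
Scan: s[0]='s' new -> keep; s[1]='q' new -> keep; s[2]='q' seen -> skip; s[3]='s' seen -> skip; s[4]='t' new -> keep; s[5]='s' seen -> skip; s[6]='t' seen -> skip; s[7]='q' seen -> skip; s[8]='s' seen -> skip; s[9]='s' seen -> skip; s[10]='q' seen -> skip
Result: sqt


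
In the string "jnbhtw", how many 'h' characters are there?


Input string: 'jnbhtw'
Target character: 'h'
Scan each position: s[3]='h'
Matches found at indices: 3
Total: 1


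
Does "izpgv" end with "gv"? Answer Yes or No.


Input string: 'izpgv'
Suffix to check: 'gv'
Last 2 characters of input: 'gv'
Match: True
Result: Yes


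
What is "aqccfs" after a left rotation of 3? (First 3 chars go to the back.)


Input: 'aqccfs', shift = 3
Operation: split at index 3 and swap parts
Front part s[0:3] = 'aqc'
Back part s[3:] = 'cfs'
Rotated = back + front = 'cfs' + 'aqc'
Result: cfsaqc


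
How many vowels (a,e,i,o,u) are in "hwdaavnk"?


Input string: 'hwdaavnk'
Operation: count vowels (a, e, i, o, u)
Scan: s[0]='h', s[1]='w', s[2]='d', s[3]='a' (vowel), s[4]='a' (vowel), s[5]='v', s[6]='n', s[7]='k'
Vowels found: 2
Result: 2


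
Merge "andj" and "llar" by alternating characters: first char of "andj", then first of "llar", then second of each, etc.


String 1: 'andj'
String 2: 'llar'
Operation: alternate characters
Pairs: 'a'+'l', 'n'+'l', 'd'+'a', 'j'+'r'
Result: alnldajr


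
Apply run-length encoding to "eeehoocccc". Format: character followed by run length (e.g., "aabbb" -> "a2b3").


Input: 'eeehoocccc'
Operation: identify consecutive runs
Runs: 'eee' -> e3, 'h' -> h1, 'oo' -> o2, 'cccc' -> c4
Encoded: e3h1o2c4


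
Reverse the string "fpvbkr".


Input string: 'fpvbkr'
Operation: reverse character order
Original order: 'f' -> 'p' -> 'v' -> 'b' -> 'k' -> 'r'
Reversed order: 'r' -> 'k' -> 'b' -> 'v' -> 'p' -> 'f'
Result: rkbvpf


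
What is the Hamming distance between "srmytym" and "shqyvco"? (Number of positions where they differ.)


String 1: 'srmytym'
String 2: 'shqyvco'
Compare each position: pos 0: 's'=='s', pos 1: 'r'!='h', pos 2: 'm'!='q', pos 3: 'y'=='y', pos 4: 't'!='v', pos 5: 'y'!='c', pos 6: 'm'!='o'
Differing positions: 5
Hamming distance: 5


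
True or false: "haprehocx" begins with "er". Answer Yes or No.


Input string: 'haprehocx'
Prefix to check: 'er'
First 2 characters of input: 'ha'
Match: False
Result: No


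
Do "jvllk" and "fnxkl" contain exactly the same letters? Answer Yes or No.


String 1: 'jvllk' -> sorted: 'jkllv'
String 2: 'fnxkl' -> sorted: 'fklnx'
Compare sorted forms: 'jkllv' != 'fklnx'
Anagram: No


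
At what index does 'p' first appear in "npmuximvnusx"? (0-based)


Input string: 'npmuximvnusx'
Target: 'p'
Scanning left to right: s[0]='n', s[1]='p'
First match at index: 1


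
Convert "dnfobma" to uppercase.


Input string: 'dnfobma'
Operation: convert each letter to uppercase
Mapping: 'd'->'D', 'n'->'N', 'f'->'F', 'o'->'O', 'b'->'B', 'm'->'M', 'a'->'A'
Result: DNFOBMA


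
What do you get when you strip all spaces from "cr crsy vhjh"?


Input string: 'cr crsy vhjh'
Operation: remove all spaces
Words: 'cr', 'crsy', 'vhjh'
Join without spaces: crcrsyvhjh


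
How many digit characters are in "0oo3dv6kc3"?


Input string: '0oo3dv6kc3'
Operation: count digit characters (0-9)
Scan: '0'(digit), 'o', 'o', '3'(digit), 'd', 'v', '6'(digit), 'k', 'c', '3'(digit)
Digits found: 4
Result: 4


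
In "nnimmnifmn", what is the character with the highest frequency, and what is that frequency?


Input: 'nnimmnifmn'
Operation: tally each character
Counts: 'f':1, 'i':2, 'm':3, 'n':4
Maximum: 'n' appears 4 times


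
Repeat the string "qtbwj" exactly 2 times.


Input string: 'qtbwj'
Operation: repeat 2 times
Concatenation: 'qtbwj' + 'qtbwj'
Result: qtbwjqtbwj


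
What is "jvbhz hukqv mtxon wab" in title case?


Input string: 'jvbhz hukqv mtxon wab'
Operation: capitalize first letter of each word
Word transformations: 'jvbhz'->'Jvbhz', 'hukqv'->'Hukqv', 'mtxon'->'Mtxon', 'wab'->'Wab'
Result: Jvbhz Hukqv Mtxon Wab


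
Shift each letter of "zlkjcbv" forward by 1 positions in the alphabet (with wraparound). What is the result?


Input: 'zlkjcbv', shift = 1
Operation: for each letter, (position + 1) mod 26
Mapping: 'z'(25+1=26, 26 mod 26=0)->'a', 'l'(11+1=12)->'m', 'k'(10+1=11)->'l', 'j'(9+1=10)->'k', 'c'(2+1=3)->'d', 'b'(1+1=2)->'c', 'v'(21+1=22)->'w'
Result: amlkdcw


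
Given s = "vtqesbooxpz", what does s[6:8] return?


Input string: 'vtqesbooxpz'
Operation: slice [6:8]
Extract characters: s[6]='o', s[7]='o'
Result: oo


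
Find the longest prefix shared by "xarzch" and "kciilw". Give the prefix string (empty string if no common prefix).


String 1: 'xarzch'
String 2: 'kciilw'
Compare position by position:
pos 0: 'x' vs 'k' differ -> stop
Longest common prefix: "" (length 0)


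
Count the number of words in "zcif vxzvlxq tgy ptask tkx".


Input string: 'zcif vxzvlxq tgy ptask tkx'
Operation: split by spaces
Words found: 'zcif', 'vxzvlxq', 'tgy', 'ptask', 'tkx'
Word count: 5


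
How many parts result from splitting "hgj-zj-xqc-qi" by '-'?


Input string: 'hgj-zj-xqc-qi'
Delimiter: '-'
Split result: 'hgj', 'zj', 'xqc', 'qi'
Number of parts: 4


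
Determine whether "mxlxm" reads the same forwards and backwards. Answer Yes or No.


Input string: 'mxlxm'
Reversed: 'mxlxm'
Compare pairs: s[0]='m' vs s[4]='m' (match), s[1]='x' vs s[3]='x' (match)
Palindrome: Yes
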